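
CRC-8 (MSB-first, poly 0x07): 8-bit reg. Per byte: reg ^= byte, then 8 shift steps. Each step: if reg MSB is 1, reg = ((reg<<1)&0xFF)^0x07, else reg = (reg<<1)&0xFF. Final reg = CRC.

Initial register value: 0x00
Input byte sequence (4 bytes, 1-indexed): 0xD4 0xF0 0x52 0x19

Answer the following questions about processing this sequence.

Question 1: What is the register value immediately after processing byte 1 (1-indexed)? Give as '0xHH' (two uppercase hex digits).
After byte 1 (0xD4): reg=0x22

Answer: 0x22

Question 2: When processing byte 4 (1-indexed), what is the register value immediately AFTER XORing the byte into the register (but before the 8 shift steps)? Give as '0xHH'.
Register before byte 4: 0x29
Byte 4: 0x19
0x29 XOR 0x19 = 0x30

Answer: 0x30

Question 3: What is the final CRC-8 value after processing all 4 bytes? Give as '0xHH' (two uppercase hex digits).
Answer: 0x90

Derivation:
After byte 1 (0xD4): reg=0x22
After byte 2 (0xF0): reg=0x30
After byte 3 (0x52): reg=0x29
After byte 4 (0x19): reg=0x90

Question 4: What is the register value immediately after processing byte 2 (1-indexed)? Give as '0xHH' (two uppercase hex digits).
After byte 1 (0xD4): reg=0x22
After byte 2 (0xF0): reg=0x30

Answer: 0x30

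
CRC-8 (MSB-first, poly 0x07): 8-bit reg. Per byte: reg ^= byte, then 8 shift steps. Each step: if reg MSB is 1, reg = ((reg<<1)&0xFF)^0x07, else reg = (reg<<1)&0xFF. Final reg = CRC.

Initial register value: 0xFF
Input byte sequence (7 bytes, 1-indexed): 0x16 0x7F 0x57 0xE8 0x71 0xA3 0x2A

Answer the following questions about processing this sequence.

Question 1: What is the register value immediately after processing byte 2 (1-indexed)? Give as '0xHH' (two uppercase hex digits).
Answer: 0x84

Derivation:
After byte 1 (0x16): reg=0x91
After byte 2 (0x7F): reg=0x84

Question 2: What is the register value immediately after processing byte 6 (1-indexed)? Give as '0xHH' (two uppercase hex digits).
Answer: 0xBF

Derivation:
After byte 1 (0x16): reg=0x91
After byte 2 (0x7F): reg=0x84
After byte 3 (0x57): reg=0x37
After byte 4 (0xE8): reg=0x13
After byte 5 (0x71): reg=0x29
After byte 6 (0xA3): reg=0xBF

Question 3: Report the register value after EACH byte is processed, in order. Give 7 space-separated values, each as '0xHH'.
0x91 0x84 0x37 0x13 0x29 0xBF 0xE2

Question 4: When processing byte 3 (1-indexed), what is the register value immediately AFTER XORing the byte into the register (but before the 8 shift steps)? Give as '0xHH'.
Answer: 0xD3

Derivation:
Register before byte 3: 0x84
Byte 3: 0x57
0x84 XOR 0x57 = 0xD3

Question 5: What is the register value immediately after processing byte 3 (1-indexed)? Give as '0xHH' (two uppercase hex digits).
Answer: 0x37

Derivation:
After byte 1 (0x16): reg=0x91
After byte 2 (0x7F): reg=0x84
After byte 3 (0x57): reg=0x37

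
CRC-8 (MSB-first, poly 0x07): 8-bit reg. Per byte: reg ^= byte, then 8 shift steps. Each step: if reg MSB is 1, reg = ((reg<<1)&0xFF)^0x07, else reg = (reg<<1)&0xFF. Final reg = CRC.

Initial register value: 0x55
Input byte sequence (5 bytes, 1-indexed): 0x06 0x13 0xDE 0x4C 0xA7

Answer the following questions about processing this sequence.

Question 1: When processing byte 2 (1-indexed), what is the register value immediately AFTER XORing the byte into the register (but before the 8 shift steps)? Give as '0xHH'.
Register before byte 2: 0xBE
Byte 2: 0x13
0xBE XOR 0x13 = 0xAD

Answer: 0xAD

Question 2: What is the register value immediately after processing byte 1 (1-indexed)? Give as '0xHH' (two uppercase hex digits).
Answer: 0xBE

Derivation:
After byte 1 (0x06): reg=0xBE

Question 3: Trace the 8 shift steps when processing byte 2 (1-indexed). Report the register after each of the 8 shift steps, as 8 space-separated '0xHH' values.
Answer: 0x5D 0xBA 0x73 0xE6 0xCB 0x91 0x25 0x4A

Derivation:
After byte 1 (0x06): reg=0xBE
Register before byte 2: 0xBE
After XOR with byte 0x13: 0xAD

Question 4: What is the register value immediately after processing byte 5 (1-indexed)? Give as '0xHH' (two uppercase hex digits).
After byte 1 (0x06): reg=0xBE
After byte 2 (0x13): reg=0x4A
After byte 3 (0xDE): reg=0xE5
After byte 4 (0x4C): reg=0x56
After byte 5 (0xA7): reg=0xD9

Answer: 0xD9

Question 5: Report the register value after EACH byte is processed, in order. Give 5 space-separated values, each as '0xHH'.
0xBE 0x4A 0xE5 0x56 0xD9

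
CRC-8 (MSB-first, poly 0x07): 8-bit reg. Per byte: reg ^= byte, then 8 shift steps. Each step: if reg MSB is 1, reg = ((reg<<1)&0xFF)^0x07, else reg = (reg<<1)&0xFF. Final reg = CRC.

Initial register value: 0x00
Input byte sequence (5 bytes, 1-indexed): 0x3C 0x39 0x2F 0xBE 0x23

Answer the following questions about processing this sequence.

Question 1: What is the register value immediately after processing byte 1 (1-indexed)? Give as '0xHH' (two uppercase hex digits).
After byte 1 (0x3C): reg=0xB4

Answer: 0xB4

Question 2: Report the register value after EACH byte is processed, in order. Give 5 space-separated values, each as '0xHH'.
0xB4 0xAA 0x92 0xC4 0xBB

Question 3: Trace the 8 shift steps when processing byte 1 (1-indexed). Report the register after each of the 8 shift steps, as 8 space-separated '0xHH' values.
Answer: 0x78 0xF0 0xE7 0xC9 0x95 0x2D 0x5A 0xB4

Derivation:
Register before byte 1: 0x00
After XOR with byte 0x3C: 0x3C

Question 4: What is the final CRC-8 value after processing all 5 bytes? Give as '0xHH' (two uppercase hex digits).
Answer: 0xBB

Derivation:
After byte 1 (0x3C): reg=0xB4
After byte 2 (0x39): reg=0xAA
After byte 3 (0x2F): reg=0x92
After byte 4 (0xBE): reg=0xC4
After byte 5 (0x23): reg=0xBB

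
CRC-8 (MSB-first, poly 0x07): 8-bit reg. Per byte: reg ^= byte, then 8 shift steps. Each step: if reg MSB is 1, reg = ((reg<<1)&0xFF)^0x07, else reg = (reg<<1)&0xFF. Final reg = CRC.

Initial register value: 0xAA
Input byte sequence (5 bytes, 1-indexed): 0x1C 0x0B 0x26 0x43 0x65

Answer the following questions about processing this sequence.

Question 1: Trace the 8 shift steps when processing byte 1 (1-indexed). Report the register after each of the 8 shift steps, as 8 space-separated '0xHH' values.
Answer: 0x6B 0xD6 0xAB 0x51 0xA2 0x43 0x86 0x0B

Derivation:
Register before byte 1: 0xAA
After XOR with byte 0x1C: 0xB6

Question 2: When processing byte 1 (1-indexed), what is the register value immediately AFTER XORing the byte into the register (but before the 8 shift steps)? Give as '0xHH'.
Answer: 0xB6

Derivation:
Register before byte 1: 0xAA
Byte 1: 0x1C
0xAA XOR 0x1C = 0xB6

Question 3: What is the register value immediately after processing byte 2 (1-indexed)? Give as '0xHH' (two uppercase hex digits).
After byte 1 (0x1C): reg=0x0B
After byte 2 (0x0B): reg=0x00

Answer: 0x00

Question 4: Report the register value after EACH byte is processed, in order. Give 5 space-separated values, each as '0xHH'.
0x0B 0x00 0xF2 0x1E 0x66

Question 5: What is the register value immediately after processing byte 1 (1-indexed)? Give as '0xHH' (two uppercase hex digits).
Answer: 0x0B

Derivation:
After byte 1 (0x1C): reg=0x0B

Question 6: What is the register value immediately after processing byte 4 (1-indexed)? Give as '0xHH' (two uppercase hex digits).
Answer: 0x1E

Derivation:
After byte 1 (0x1C): reg=0x0B
After byte 2 (0x0B): reg=0x00
After byte 3 (0x26): reg=0xF2
After byte 4 (0x43): reg=0x1E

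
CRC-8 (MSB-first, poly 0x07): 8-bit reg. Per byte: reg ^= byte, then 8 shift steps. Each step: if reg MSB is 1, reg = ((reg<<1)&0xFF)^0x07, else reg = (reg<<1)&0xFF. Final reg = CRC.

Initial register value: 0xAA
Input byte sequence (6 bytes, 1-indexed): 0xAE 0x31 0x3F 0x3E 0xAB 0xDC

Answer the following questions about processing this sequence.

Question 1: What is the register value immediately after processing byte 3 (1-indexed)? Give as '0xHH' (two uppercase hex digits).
After byte 1 (0xAE): reg=0x1C
After byte 2 (0x31): reg=0xC3
After byte 3 (0x3F): reg=0xFA

Answer: 0xFA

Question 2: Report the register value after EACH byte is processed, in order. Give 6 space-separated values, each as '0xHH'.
0x1C 0xC3 0xFA 0x52 0xE1 0xB3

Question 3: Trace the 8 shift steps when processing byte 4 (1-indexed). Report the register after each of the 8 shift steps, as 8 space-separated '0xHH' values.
After byte 1 (0xAE): reg=0x1C
After byte 2 (0x31): reg=0xC3
After byte 3 (0x3F): reg=0xFA
Register before byte 4: 0xFA
After XOR with byte 0x3E: 0xC4

Answer: 0x8F 0x19 0x32 0x64 0xC8 0x97 0x29 0x52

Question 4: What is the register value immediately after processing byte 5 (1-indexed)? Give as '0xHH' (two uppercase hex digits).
After byte 1 (0xAE): reg=0x1C
After byte 2 (0x31): reg=0xC3
After byte 3 (0x3F): reg=0xFA
After byte 4 (0x3E): reg=0x52
After byte 5 (0xAB): reg=0xE1

Answer: 0xE1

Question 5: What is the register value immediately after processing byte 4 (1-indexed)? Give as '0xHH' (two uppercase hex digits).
After byte 1 (0xAE): reg=0x1C
After byte 2 (0x31): reg=0xC3
After byte 3 (0x3F): reg=0xFA
After byte 4 (0x3E): reg=0x52

Answer: 0x52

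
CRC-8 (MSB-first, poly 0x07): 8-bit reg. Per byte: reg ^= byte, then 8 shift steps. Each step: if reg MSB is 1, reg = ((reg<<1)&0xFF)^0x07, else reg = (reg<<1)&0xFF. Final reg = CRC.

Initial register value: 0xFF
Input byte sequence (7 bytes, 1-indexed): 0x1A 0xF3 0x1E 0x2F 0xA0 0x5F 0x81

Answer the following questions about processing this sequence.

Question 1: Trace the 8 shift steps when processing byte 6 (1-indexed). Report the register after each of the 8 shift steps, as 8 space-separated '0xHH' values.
After byte 1 (0x1A): reg=0xB5
After byte 2 (0xF3): reg=0xD5
After byte 3 (0x1E): reg=0x7F
After byte 4 (0x2F): reg=0xB7
After byte 5 (0xA0): reg=0x65
Register before byte 6: 0x65
After XOR with byte 0x5F: 0x3A

Answer: 0x74 0xE8 0xD7 0xA9 0x55 0xAA 0x53 0xA6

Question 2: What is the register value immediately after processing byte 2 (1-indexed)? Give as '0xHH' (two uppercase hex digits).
After byte 1 (0x1A): reg=0xB5
After byte 2 (0xF3): reg=0xD5

Answer: 0xD5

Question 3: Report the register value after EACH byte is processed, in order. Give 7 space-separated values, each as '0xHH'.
0xB5 0xD5 0x7F 0xB7 0x65 0xA6 0xF5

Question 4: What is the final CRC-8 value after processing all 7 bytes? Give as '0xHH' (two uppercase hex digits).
Answer: 0xF5

Derivation:
After byte 1 (0x1A): reg=0xB5
After byte 2 (0xF3): reg=0xD5
After byte 3 (0x1E): reg=0x7F
After byte 4 (0x2F): reg=0xB7
After byte 5 (0xA0): reg=0x65
After byte 6 (0x5F): reg=0xA6
After byte 7 (0x81): reg=0xF5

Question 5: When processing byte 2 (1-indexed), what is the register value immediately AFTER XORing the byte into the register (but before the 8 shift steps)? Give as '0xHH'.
Answer: 0x46

Derivation:
Register before byte 2: 0xB5
Byte 2: 0xF3
0xB5 XOR 0xF3 = 0x46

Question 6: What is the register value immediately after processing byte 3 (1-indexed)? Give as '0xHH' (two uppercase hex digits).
After byte 1 (0x1A): reg=0xB5
After byte 2 (0xF3): reg=0xD5
After byte 3 (0x1E): reg=0x7F

Answer: 0x7F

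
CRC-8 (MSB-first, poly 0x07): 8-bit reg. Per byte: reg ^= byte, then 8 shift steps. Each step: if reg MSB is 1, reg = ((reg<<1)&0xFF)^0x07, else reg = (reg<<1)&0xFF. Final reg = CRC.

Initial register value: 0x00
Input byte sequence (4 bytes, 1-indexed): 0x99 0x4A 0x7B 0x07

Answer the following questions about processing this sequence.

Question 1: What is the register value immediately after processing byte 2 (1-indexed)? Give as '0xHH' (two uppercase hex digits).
After byte 1 (0x99): reg=0xC6
After byte 2 (0x4A): reg=0xAD

Answer: 0xAD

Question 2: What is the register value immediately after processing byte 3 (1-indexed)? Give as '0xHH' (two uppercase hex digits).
Answer: 0x2C

Derivation:
After byte 1 (0x99): reg=0xC6
After byte 2 (0x4A): reg=0xAD
After byte 3 (0x7B): reg=0x2C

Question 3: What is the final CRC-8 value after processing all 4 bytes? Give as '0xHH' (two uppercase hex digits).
After byte 1 (0x99): reg=0xC6
After byte 2 (0x4A): reg=0xAD
After byte 3 (0x7B): reg=0x2C
After byte 4 (0x07): reg=0xD1

Answer: 0xD1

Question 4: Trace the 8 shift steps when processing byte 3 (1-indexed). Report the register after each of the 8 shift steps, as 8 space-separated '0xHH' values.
After byte 1 (0x99): reg=0xC6
After byte 2 (0x4A): reg=0xAD
Register before byte 3: 0xAD
After XOR with byte 0x7B: 0xD6

Answer: 0xAB 0x51 0xA2 0x43 0x86 0x0B 0x16 0x2C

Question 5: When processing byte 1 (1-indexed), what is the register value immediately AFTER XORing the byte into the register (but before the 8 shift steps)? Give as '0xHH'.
Register before byte 1: 0x00
Byte 1: 0x99
0x00 XOR 0x99 = 0x99

Answer: 0x99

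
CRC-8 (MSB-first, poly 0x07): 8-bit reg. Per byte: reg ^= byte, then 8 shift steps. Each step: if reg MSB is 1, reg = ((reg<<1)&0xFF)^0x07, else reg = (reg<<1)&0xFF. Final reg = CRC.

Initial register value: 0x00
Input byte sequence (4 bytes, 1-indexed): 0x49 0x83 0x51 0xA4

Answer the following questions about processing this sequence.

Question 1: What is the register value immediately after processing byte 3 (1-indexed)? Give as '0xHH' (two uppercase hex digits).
After byte 1 (0x49): reg=0xF8
After byte 2 (0x83): reg=0x66
After byte 3 (0x51): reg=0x85

Answer: 0x85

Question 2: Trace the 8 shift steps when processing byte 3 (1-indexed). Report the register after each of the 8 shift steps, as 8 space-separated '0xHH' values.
Answer: 0x6E 0xDC 0xBF 0x79 0xF2 0xE3 0xC1 0x85

Derivation:
After byte 1 (0x49): reg=0xF8
After byte 2 (0x83): reg=0x66
Register before byte 3: 0x66
After XOR with byte 0x51: 0x37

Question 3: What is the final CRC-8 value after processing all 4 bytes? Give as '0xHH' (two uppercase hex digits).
Answer: 0xE7

Derivation:
After byte 1 (0x49): reg=0xF8
After byte 2 (0x83): reg=0x66
After byte 3 (0x51): reg=0x85
After byte 4 (0xA4): reg=0xE7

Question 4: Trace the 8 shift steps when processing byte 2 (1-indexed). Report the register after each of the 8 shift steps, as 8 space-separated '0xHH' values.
After byte 1 (0x49): reg=0xF8
Register before byte 2: 0xF8
After XOR with byte 0x83: 0x7B

Answer: 0xF6 0xEB 0xD1 0xA5 0x4D 0x9A 0x33 0x66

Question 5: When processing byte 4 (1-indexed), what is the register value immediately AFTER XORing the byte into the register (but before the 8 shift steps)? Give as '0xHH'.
Answer: 0x21

Derivation:
Register before byte 4: 0x85
Byte 4: 0xA4
0x85 XOR 0xA4 = 0x21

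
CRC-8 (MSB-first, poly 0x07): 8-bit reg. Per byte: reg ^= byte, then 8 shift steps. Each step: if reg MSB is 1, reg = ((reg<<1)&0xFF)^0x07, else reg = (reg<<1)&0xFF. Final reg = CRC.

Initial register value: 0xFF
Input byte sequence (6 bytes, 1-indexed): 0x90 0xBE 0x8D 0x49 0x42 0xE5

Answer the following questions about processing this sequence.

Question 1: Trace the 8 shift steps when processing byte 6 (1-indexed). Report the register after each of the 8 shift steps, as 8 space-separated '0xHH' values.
Answer: 0x27 0x4E 0x9C 0x3F 0x7E 0xFC 0xFF 0xF9

Derivation:
After byte 1 (0x90): reg=0x0A
After byte 2 (0xBE): reg=0x05
After byte 3 (0x8D): reg=0xB1
After byte 4 (0x49): reg=0xE6
After byte 5 (0x42): reg=0x75
Register before byte 6: 0x75
After XOR with byte 0xE5: 0x90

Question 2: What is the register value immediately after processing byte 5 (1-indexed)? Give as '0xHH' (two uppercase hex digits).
After byte 1 (0x90): reg=0x0A
After byte 2 (0xBE): reg=0x05
After byte 3 (0x8D): reg=0xB1
After byte 4 (0x49): reg=0xE6
After byte 5 (0x42): reg=0x75

Answer: 0x75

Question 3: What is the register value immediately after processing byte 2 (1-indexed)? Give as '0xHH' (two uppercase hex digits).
Answer: 0x05

Derivation:
After byte 1 (0x90): reg=0x0A
After byte 2 (0xBE): reg=0x05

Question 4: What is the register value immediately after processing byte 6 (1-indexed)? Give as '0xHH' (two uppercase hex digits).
After byte 1 (0x90): reg=0x0A
After byte 2 (0xBE): reg=0x05
After byte 3 (0x8D): reg=0xB1
After byte 4 (0x49): reg=0xE6
After byte 5 (0x42): reg=0x75
After byte 6 (0xE5): reg=0xF9

Answer: 0xF9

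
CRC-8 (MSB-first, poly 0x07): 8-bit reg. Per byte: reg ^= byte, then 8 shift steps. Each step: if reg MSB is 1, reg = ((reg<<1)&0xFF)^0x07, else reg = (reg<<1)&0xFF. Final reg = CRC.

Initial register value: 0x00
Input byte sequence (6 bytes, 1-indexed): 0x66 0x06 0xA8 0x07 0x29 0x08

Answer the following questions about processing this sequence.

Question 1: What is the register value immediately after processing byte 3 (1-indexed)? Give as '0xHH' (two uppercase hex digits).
Answer: 0x97

Derivation:
After byte 1 (0x66): reg=0x35
After byte 2 (0x06): reg=0x99
After byte 3 (0xA8): reg=0x97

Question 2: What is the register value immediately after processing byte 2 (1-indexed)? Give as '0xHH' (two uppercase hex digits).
Answer: 0x99

Derivation:
After byte 1 (0x66): reg=0x35
After byte 2 (0x06): reg=0x99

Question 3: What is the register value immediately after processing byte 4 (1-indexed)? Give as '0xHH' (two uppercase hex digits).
After byte 1 (0x66): reg=0x35
After byte 2 (0x06): reg=0x99
After byte 3 (0xA8): reg=0x97
After byte 4 (0x07): reg=0xF9

Answer: 0xF9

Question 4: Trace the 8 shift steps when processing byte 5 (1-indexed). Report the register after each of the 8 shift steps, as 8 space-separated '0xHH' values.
After byte 1 (0x66): reg=0x35
After byte 2 (0x06): reg=0x99
After byte 3 (0xA8): reg=0x97
After byte 4 (0x07): reg=0xF9
Register before byte 5: 0xF9
After XOR with byte 0x29: 0xD0

Answer: 0xA7 0x49 0x92 0x23 0x46 0x8C 0x1F 0x3E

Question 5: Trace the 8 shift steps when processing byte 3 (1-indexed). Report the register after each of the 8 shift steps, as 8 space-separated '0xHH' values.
Answer: 0x62 0xC4 0x8F 0x19 0x32 0x64 0xC8 0x97

Derivation:
After byte 1 (0x66): reg=0x35
After byte 2 (0x06): reg=0x99
Register before byte 3: 0x99
After XOR with byte 0xA8: 0x31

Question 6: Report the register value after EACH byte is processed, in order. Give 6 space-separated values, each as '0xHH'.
0x35 0x99 0x97 0xF9 0x3E 0x82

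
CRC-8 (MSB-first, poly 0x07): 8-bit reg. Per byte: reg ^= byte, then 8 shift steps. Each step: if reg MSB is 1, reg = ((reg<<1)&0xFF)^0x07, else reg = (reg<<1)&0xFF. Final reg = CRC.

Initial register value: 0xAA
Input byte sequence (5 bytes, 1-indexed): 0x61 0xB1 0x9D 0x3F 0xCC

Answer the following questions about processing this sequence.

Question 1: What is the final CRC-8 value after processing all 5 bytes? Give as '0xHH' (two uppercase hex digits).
Answer: 0x06

Derivation:
After byte 1 (0x61): reg=0x7F
After byte 2 (0xB1): reg=0x64
After byte 3 (0x9D): reg=0xE1
After byte 4 (0x3F): reg=0x14
After byte 5 (0xCC): reg=0x06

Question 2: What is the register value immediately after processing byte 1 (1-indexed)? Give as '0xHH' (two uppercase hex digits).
After byte 1 (0x61): reg=0x7F

Answer: 0x7F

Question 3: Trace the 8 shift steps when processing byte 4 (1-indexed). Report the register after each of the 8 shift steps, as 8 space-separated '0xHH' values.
Answer: 0xBB 0x71 0xE2 0xC3 0x81 0x05 0x0A 0x14

Derivation:
After byte 1 (0x61): reg=0x7F
After byte 2 (0xB1): reg=0x64
After byte 3 (0x9D): reg=0xE1
Register before byte 4: 0xE1
After XOR with byte 0x3F: 0xDE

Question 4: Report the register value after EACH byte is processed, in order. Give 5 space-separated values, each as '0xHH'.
0x7F 0x64 0xE1 0x14 0x06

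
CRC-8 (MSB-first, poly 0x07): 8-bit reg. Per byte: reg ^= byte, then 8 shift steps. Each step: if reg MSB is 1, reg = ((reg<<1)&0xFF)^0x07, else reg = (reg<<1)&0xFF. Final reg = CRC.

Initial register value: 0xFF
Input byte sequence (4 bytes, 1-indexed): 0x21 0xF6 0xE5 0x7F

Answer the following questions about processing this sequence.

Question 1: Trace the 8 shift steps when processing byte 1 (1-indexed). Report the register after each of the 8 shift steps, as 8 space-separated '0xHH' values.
Answer: 0xBB 0x71 0xE2 0xC3 0x81 0x05 0x0A 0x14

Derivation:
Register before byte 1: 0xFF
After XOR with byte 0x21: 0xDE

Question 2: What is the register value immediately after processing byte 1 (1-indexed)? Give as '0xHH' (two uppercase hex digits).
After byte 1 (0x21): reg=0x14

Answer: 0x14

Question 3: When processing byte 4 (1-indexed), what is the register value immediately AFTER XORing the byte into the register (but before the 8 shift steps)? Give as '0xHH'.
Answer: 0xA3

Derivation:
Register before byte 4: 0xDC
Byte 4: 0x7F
0xDC XOR 0x7F = 0xA3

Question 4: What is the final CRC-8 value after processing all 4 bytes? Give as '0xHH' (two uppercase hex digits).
Answer: 0x60

Derivation:
After byte 1 (0x21): reg=0x14
After byte 2 (0xF6): reg=0xA0
After byte 3 (0xE5): reg=0xDC
After byte 4 (0x7F): reg=0x60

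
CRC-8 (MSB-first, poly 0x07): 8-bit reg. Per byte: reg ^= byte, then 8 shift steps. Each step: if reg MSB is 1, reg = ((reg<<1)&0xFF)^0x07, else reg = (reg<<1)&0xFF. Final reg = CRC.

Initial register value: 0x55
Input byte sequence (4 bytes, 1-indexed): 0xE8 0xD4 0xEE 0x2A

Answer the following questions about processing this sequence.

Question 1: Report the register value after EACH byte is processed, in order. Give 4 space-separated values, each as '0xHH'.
0x3A 0x84 0x11 0xA1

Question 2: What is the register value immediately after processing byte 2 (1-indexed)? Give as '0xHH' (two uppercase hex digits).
Answer: 0x84

Derivation:
After byte 1 (0xE8): reg=0x3A
After byte 2 (0xD4): reg=0x84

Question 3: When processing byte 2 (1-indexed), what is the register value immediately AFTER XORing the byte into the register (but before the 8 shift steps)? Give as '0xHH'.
Register before byte 2: 0x3A
Byte 2: 0xD4
0x3A XOR 0xD4 = 0xEE

Answer: 0xEE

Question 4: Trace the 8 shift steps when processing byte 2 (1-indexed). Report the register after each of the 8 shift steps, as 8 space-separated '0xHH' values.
After byte 1 (0xE8): reg=0x3A
Register before byte 2: 0x3A
After XOR with byte 0xD4: 0xEE

Answer: 0xDB 0xB1 0x65 0xCA 0x93 0x21 0x42 0x84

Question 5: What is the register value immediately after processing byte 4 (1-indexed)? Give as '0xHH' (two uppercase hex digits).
Answer: 0xA1

Derivation:
After byte 1 (0xE8): reg=0x3A
After byte 2 (0xD4): reg=0x84
After byte 3 (0xEE): reg=0x11
After byte 4 (0x2A): reg=0xA1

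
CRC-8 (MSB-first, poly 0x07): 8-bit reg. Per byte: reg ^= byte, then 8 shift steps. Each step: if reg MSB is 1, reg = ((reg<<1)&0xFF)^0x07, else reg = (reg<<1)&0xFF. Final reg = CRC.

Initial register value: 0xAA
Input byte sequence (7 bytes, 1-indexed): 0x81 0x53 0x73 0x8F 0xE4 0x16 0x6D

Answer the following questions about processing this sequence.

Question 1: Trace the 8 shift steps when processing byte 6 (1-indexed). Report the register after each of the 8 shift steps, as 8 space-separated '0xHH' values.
Answer: 0x2C 0x58 0xB0 0x67 0xCE 0x9B 0x31 0x62

Derivation:
After byte 1 (0x81): reg=0xD1
After byte 2 (0x53): reg=0x87
After byte 3 (0x73): reg=0xC2
After byte 4 (0x8F): reg=0xE4
After byte 5 (0xE4): reg=0x00
Register before byte 6: 0x00
After XOR with byte 0x16: 0x16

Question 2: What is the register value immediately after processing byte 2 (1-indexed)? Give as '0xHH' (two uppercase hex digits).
After byte 1 (0x81): reg=0xD1
After byte 2 (0x53): reg=0x87

Answer: 0x87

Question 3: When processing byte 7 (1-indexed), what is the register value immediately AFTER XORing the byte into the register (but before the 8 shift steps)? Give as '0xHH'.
Register before byte 7: 0x62
Byte 7: 0x6D
0x62 XOR 0x6D = 0x0F

Answer: 0x0F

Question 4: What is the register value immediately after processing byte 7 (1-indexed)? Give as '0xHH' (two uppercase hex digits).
After byte 1 (0x81): reg=0xD1
After byte 2 (0x53): reg=0x87
After byte 3 (0x73): reg=0xC2
After byte 4 (0x8F): reg=0xE4
After byte 5 (0xE4): reg=0x00
After byte 6 (0x16): reg=0x62
After byte 7 (0x6D): reg=0x2D

Answer: 0x2D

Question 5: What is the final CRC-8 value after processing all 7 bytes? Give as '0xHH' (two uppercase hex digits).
Answer: 0x2D

Derivation:
After byte 1 (0x81): reg=0xD1
After byte 2 (0x53): reg=0x87
After byte 3 (0x73): reg=0xC2
After byte 4 (0x8F): reg=0xE4
After byte 5 (0xE4): reg=0x00
After byte 6 (0x16): reg=0x62
After byte 7 (0x6D): reg=0x2D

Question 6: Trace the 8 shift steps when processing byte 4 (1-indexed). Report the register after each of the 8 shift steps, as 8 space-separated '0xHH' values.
Answer: 0x9A 0x33 0x66 0xCC 0x9F 0x39 0x72 0xE4

Derivation:
After byte 1 (0x81): reg=0xD1
After byte 2 (0x53): reg=0x87
After byte 3 (0x73): reg=0xC2
Register before byte 4: 0xC2
After XOR with byte 0x8F: 0x4D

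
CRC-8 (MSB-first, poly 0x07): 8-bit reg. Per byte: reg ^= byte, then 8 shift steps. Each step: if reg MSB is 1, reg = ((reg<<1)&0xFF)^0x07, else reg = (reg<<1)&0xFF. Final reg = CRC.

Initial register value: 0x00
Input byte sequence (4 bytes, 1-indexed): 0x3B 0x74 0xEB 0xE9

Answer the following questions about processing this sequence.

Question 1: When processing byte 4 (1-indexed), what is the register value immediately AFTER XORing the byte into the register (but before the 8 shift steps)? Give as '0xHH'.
Answer: 0x8D

Derivation:
Register before byte 4: 0x64
Byte 4: 0xE9
0x64 XOR 0xE9 = 0x8D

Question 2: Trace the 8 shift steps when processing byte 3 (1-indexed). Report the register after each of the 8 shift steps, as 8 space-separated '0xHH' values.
Answer: 0x9B 0x31 0x62 0xC4 0x8F 0x19 0x32 0x64

Derivation:
After byte 1 (0x3B): reg=0xA1
After byte 2 (0x74): reg=0x25
Register before byte 3: 0x25
After XOR with byte 0xEB: 0xCE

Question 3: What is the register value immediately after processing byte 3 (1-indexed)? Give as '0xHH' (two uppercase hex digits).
After byte 1 (0x3B): reg=0xA1
After byte 2 (0x74): reg=0x25
After byte 3 (0xEB): reg=0x64

Answer: 0x64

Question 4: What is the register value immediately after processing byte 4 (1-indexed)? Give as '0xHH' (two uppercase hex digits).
After byte 1 (0x3B): reg=0xA1
After byte 2 (0x74): reg=0x25
After byte 3 (0xEB): reg=0x64
After byte 4 (0xE9): reg=0xAA

Answer: 0xAA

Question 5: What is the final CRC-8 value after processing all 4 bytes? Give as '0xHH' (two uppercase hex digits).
After byte 1 (0x3B): reg=0xA1
After byte 2 (0x74): reg=0x25
After byte 3 (0xEB): reg=0x64
After byte 4 (0xE9): reg=0xAA

Answer: 0xAA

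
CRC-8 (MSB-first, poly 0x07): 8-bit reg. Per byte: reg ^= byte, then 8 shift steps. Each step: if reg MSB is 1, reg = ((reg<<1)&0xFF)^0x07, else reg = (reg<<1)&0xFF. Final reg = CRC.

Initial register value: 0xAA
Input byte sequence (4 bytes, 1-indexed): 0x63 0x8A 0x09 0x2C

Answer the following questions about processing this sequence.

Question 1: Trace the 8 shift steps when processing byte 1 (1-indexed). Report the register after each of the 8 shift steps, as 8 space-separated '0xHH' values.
Register before byte 1: 0xAA
After XOR with byte 0x63: 0xC9

Answer: 0x95 0x2D 0x5A 0xB4 0x6F 0xDE 0xBB 0x71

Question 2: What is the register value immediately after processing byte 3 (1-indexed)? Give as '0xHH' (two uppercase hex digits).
After byte 1 (0x63): reg=0x71
After byte 2 (0x8A): reg=0xEF
After byte 3 (0x09): reg=0xBC

Answer: 0xBC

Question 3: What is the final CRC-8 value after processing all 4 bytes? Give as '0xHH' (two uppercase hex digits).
After byte 1 (0x63): reg=0x71
After byte 2 (0x8A): reg=0xEF
After byte 3 (0x09): reg=0xBC
After byte 4 (0x2C): reg=0xF9

Answer: 0xF9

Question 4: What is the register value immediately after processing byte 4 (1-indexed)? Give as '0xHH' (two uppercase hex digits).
Answer: 0xF9

Derivation:
After byte 1 (0x63): reg=0x71
After byte 2 (0x8A): reg=0xEF
After byte 3 (0x09): reg=0xBC
After byte 4 (0x2C): reg=0xF9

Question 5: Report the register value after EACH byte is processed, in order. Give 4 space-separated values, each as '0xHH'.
0x71 0xEF 0xBC 0xF9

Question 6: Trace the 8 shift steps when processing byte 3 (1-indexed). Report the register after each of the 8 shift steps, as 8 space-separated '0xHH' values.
Answer: 0xCB 0x91 0x25 0x4A 0x94 0x2F 0x5E 0xBC

Derivation:
After byte 1 (0x63): reg=0x71
After byte 2 (0x8A): reg=0xEF
Register before byte 3: 0xEF
After XOR with byte 0x09: 0xE6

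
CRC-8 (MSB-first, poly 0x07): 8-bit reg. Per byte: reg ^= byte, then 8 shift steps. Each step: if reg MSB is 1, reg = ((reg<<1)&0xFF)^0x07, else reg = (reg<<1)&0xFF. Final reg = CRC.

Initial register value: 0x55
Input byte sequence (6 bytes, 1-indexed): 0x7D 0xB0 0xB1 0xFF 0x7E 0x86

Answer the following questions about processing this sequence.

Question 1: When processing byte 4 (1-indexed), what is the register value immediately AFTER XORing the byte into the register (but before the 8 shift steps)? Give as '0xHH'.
Answer: 0xBC

Derivation:
Register before byte 4: 0x43
Byte 4: 0xFF
0x43 XOR 0xFF = 0xBC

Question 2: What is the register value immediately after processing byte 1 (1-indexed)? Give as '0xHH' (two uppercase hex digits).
Answer: 0xD8

Derivation:
After byte 1 (0x7D): reg=0xD8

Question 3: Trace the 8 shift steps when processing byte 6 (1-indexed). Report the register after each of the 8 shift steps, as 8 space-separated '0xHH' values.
After byte 1 (0x7D): reg=0xD8
After byte 2 (0xB0): reg=0x1F
After byte 3 (0xB1): reg=0x43
After byte 4 (0xFF): reg=0x3D
After byte 5 (0x7E): reg=0xCE
Register before byte 6: 0xCE
After XOR with byte 0x86: 0x48

Answer: 0x90 0x27 0x4E 0x9C 0x3F 0x7E 0xFC 0xFF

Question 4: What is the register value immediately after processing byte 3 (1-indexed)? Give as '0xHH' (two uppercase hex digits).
After byte 1 (0x7D): reg=0xD8
After byte 2 (0xB0): reg=0x1F
After byte 3 (0xB1): reg=0x43

Answer: 0x43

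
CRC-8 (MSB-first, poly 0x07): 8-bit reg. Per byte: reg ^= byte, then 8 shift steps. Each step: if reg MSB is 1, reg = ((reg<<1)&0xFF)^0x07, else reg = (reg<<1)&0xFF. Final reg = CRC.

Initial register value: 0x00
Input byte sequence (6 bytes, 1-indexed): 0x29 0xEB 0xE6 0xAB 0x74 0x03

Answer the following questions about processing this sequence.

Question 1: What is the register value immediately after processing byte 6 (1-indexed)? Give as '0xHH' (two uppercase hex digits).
After byte 1 (0x29): reg=0xDF
After byte 2 (0xEB): reg=0x8C
After byte 3 (0xE6): reg=0x11
After byte 4 (0xAB): reg=0x2F
After byte 5 (0x74): reg=0x86
After byte 6 (0x03): reg=0x92

Answer: 0x92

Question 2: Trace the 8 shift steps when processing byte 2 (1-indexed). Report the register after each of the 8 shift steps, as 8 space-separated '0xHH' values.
After byte 1 (0x29): reg=0xDF
Register before byte 2: 0xDF
After XOR with byte 0xEB: 0x34

Answer: 0x68 0xD0 0xA7 0x49 0x92 0x23 0x46 0x8C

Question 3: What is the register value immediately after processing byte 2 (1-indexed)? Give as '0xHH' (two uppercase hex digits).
After byte 1 (0x29): reg=0xDF
After byte 2 (0xEB): reg=0x8C

Answer: 0x8C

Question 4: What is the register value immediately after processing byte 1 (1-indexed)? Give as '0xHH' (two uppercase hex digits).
Answer: 0xDF

Derivation:
After byte 1 (0x29): reg=0xDF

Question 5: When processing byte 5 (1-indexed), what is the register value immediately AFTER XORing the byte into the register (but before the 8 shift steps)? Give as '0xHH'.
Answer: 0x5B

Derivation:
Register before byte 5: 0x2F
Byte 5: 0x74
0x2F XOR 0x74 = 0x5B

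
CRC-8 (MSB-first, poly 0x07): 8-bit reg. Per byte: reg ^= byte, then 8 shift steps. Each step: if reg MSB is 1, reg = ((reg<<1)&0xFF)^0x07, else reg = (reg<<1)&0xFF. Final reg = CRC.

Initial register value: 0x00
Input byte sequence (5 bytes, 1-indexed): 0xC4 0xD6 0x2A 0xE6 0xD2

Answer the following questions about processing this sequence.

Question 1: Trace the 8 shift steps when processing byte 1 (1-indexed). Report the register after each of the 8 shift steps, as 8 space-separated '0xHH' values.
Answer: 0x8F 0x19 0x32 0x64 0xC8 0x97 0x29 0x52

Derivation:
Register before byte 1: 0x00
After XOR with byte 0xC4: 0xC4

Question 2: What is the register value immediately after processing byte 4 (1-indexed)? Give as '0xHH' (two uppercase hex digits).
Answer: 0x30

Derivation:
After byte 1 (0xC4): reg=0x52
After byte 2 (0xD6): reg=0x95
After byte 3 (0x2A): reg=0x34
After byte 4 (0xE6): reg=0x30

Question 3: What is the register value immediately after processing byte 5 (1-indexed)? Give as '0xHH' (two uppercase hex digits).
After byte 1 (0xC4): reg=0x52
After byte 2 (0xD6): reg=0x95
After byte 3 (0x2A): reg=0x34
After byte 4 (0xE6): reg=0x30
After byte 5 (0xD2): reg=0xA0

Answer: 0xA0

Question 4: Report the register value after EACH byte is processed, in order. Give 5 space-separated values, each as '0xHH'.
0x52 0x95 0x34 0x30 0xA0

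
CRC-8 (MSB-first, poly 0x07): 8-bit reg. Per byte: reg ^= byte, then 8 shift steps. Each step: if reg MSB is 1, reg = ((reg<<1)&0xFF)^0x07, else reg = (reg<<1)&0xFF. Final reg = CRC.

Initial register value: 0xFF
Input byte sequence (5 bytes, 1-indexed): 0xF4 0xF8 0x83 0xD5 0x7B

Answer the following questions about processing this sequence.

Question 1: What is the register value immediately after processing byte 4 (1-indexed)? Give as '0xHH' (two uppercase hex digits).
After byte 1 (0xF4): reg=0x31
After byte 2 (0xF8): reg=0x71
After byte 3 (0x83): reg=0xD0
After byte 4 (0xD5): reg=0x1B

Answer: 0x1B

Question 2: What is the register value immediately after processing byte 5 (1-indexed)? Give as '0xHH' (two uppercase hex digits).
Answer: 0x27

Derivation:
After byte 1 (0xF4): reg=0x31
After byte 2 (0xF8): reg=0x71
After byte 3 (0x83): reg=0xD0
After byte 4 (0xD5): reg=0x1B
After byte 5 (0x7B): reg=0x27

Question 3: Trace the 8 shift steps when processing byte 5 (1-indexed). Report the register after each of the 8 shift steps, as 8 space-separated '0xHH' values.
Answer: 0xC0 0x87 0x09 0x12 0x24 0x48 0x90 0x27

Derivation:
After byte 1 (0xF4): reg=0x31
After byte 2 (0xF8): reg=0x71
After byte 3 (0x83): reg=0xD0
After byte 4 (0xD5): reg=0x1B
Register before byte 5: 0x1B
After XOR with byte 0x7B: 0x60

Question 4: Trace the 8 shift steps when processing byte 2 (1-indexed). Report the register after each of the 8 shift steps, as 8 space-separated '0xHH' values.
Answer: 0x95 0x2D 0x5A 0xB4 0x6F 0xDE 0xBB 0x71

Derivation:
After byte 1 (0xF4): reg=0x31
Register before byte 2: 0x31
After XOR with byte 0xF8: 0xC9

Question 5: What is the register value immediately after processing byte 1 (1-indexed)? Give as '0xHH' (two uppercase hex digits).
Answer: 0x31

Derivation:
After byte 1 (0xF4): reg=0x31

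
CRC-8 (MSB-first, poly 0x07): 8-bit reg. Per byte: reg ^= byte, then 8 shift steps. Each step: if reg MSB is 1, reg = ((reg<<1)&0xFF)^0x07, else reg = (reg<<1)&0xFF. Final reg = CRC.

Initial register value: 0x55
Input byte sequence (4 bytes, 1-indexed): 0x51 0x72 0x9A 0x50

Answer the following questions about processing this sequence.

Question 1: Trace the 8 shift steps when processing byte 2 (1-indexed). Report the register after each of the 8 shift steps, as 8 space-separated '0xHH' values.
Answer: 0xDC 0xBF 0x79 0xF2 0xE3 0xC1 0x85 0x0D

Derivation:
After byte 1 (0x51): reg=0x1C
Register before byte 2: 0x1C
After XOR with byte 0x72: 0x6E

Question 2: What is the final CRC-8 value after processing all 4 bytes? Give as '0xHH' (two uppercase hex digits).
After byte 1 (0x51): reg=0x1C
After byte 2 (0x72): reg=0x0D
After byte 3 (0x9A): reg=0xEC
After byte 4 (0x50): reg=0x3D

Answer: 0x3D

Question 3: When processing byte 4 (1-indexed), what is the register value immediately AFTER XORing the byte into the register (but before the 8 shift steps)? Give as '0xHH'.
Answer: 0xBC

Derivation:
Register before byte 4: 0xEC
Byte 4: 0x50
0xEC XOR 0x50 = 0xBC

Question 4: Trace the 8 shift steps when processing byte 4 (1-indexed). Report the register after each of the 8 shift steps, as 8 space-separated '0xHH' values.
After byte 1 (0x51): reg=0x1C
After byte 2 (0x72): reg=0x0D
After byte 3 (0x9A): reg=0xEC
Register before byte 4: 0xEC
After XOR with byte 0x50: 0xBC

Answer: 0x7F 0xFE 0xFB 0xF1 0xE5 0xCD 0x9D 0x3D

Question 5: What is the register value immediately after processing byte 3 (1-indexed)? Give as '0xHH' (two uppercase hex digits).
Answer: 0xEC

Derivation:
After byte 1 (0x51): reg=0x1C
After byte 2 (0x72): reg=0x0D
After byte 3 (0x9A): reg=0xEC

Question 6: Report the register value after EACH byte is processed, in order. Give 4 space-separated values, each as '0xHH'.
0x1C 0x0D 0xEC 0x3D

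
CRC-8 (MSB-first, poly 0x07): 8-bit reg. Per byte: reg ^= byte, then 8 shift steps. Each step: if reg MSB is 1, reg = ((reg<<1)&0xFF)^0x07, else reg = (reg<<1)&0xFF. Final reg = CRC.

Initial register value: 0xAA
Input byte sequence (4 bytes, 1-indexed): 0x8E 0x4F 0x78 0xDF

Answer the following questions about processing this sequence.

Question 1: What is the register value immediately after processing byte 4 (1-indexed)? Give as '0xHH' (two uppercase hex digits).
Answer: 0x4E

Derivation:
After byte 1 (0x8E): reg=0xFC
After byte 2 (0x4F): reg=0x10
After byte 3 (0x78): reg=0x1F
After byte 4 (0xDF): reg=0x4E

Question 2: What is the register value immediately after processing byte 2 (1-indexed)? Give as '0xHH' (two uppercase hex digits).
Answer: 0x10

Derivation:
After byte 1 (0x8E): reg=0xFC
After byte 2 (0x4F): reg=0x10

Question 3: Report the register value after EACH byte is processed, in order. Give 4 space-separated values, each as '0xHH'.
0xFC 0x10 0x1F 0x4E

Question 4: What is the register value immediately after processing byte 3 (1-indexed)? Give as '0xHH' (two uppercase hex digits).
After byte 1 (0x8E): reg=0xFC
After byte 2 (0x4F): reg=0x10
After byte 3 (0x78): reg=0x1F

Answer: 0x1F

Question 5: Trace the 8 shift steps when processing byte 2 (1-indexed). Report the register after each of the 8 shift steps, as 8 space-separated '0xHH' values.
Answer: 0x61 0xC2 0x83 0x01 0x02 0x04 0x08 0x10

Derivation:
After byte 1 (0x8E): reg=0xFC
Register before byte 2: 0xFC
After XOR with byte 0x4F: 0xB3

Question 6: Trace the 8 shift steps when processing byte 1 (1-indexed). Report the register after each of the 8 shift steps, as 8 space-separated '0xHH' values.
Answer: 0x48 0x90 0x27 0x4E 0x9C 0x3F 0x7E 0xFC

Derivation:
Register before byte 1: 0xAA
After XOR with byte 0x8E: 0x24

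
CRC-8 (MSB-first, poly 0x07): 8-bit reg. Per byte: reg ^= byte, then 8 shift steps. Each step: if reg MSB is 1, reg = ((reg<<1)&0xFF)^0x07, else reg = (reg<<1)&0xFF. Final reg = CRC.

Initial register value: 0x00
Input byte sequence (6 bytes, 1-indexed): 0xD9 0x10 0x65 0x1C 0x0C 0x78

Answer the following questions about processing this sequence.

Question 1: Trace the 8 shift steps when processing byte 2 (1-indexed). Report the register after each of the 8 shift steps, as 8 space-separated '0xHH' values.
After byte 1 (0xD9): reg=0x01
Register before byte 2: 0x01
After XOR with byte 0x10: 0x11

Answer: 0x22 0x44 0x88 0x17 0x2E 0x5C 0xB8 0x77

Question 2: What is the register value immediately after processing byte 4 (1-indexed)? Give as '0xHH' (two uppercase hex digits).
Answer: 0x29

Derivation:
After byte 1 (0xD9): reg=0x01
After byte 2 (0x10): reg=0x77
After byte 3 (0x65): reg=0x7E
After byte 4 (0x1C): reg=0x29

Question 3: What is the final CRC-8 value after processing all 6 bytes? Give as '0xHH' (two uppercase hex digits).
Answer: 0x80

Derivation:
After byte 1 (0xD9): reg=0x01
After byte 2 (0x10): reg=0x77
After byte 3 (0x65): reg=0x7E
After byte 4 (0x1C): reg=0x29
After byte 5 (0x0C): reg=0xFB
After byte 6 (0x78): reg=0x80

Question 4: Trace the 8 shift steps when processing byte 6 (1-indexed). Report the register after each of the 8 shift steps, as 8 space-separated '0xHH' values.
Answer: 0x01 0x02 0x04 0x08 0x10 0x20 0x40 0x80

Derivation:
After byte 1 (0xD9): reg=0x01
After byte 2 (0x10): reg=0x77
After byte 3 (0x65): reg=0x7E
After byte 4 (0x1C): reg=0x29
After byte 5 (0x0C): reg=0xFB
Register before byte 6: 0xFB
After XOR with byte 0x78: 0x83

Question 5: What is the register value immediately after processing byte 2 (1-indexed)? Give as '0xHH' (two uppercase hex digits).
Answer: 0x77

Derivation:
After byte 1 (0xD9): reg=0x01
After byte 2 (0x10): reg=0x77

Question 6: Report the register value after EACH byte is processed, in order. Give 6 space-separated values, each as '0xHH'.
0x01 0x77 0x7E 0x29 0xFB 0x80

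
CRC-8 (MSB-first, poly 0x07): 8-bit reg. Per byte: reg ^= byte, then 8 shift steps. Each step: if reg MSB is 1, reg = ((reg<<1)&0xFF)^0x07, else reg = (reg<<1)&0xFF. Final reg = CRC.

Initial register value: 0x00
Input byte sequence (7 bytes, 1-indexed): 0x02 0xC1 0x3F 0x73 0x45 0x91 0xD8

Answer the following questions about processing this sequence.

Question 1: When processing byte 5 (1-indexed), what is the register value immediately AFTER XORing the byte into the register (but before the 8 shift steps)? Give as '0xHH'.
Answer: 0xEB

Derivation:
Register before byte 5: 0xAE
Byte 5: 0x45
0xAE XOR 0x45 = 0xEB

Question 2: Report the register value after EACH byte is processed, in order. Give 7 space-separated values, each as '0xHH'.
0x0E 0x63 0x93 0xAE 0x9F 0x2A 0xD0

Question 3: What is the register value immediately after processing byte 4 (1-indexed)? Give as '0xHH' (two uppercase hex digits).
Answer: 0xAE

Derivation:
After byte 1 (0x02): reg=0x0E
After byte 2 (0xC1): reg=0x63
After byte 3 (0x3F): reg=0x93
After byte 4 (0x73): reg=0xAE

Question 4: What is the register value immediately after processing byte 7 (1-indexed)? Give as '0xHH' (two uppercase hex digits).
After byte 1 (0x02): reg=0x0E
After byte 2 (0xC1): reg=0x63
After byte 3 (0x3F): reg=0x93
After byte 4 (0x73): reg=0xAE
After byte 5 (0x45): reg=0x9F
After byte 6 (0x91): reg=0x2A
After byte 7 (0xD8): reg=0xD0

Answer: 0xD0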